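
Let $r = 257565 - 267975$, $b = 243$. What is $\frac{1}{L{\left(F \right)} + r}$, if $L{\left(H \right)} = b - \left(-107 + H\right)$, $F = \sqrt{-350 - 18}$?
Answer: $\frac{i}{4 \left(\sqrt{23} - 2515 i\right)} \approx -9.9403 \cdot 10^{-5} + 1.8955 \cdot 10^{-7} i$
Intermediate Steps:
$r = -10410$
$F = 4 i \sqrt{23}$ ($F = \sqrt{-368} = 4 i \sqrt{23} \approx 19.183 i$)
$L{\left(H \right)} = 350 - H$ ($L{\left(H \right)} = 243 - \left(-107 + H\right) = 350 - H$)
$\frac{1}{L{\left(F \right)} + r} = \frac{1}{\left(350 - 4 i \sqrt{23}\right) - 10410} = \frac{1}{-10060 - 4 i \sqrt{23}}$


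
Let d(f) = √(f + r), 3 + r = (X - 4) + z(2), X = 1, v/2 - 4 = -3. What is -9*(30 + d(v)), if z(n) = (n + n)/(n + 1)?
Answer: -270 - 6*I*√6 ≈ -270.0 - 14.697*I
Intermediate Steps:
v = 2 (v = 8 + 2*(-3) = 8 - 6 = 2)
z(n) = 2*n/(1 + n) (z(n) = (2*n)/(1 + n) = 2*n/(1 + n))
r = -14/3 (r = -3 + ((1 - 4) + 2*2/(1 + 2)) = -3 + (-3 + 2*2/3) = -3 + (-3 + 2*2*(⅓)) = -3 + (-3 + 4/3) = -3 - 5/3 = -14/3 ≈ -4.6667)
d(f) = √(-14/3 + f) (d(f) = √(f - 14/3) = √(-14/3 + f))
-9*(30 + d(v)) = -9*(30 + √(-42 + 9*2)/3) = -9*(30 + √(-42 + 18)/3) = -9*(30 + √(-24)/3) = -9*(30 + (2*I*√6)/3) = -9*(30 + 2*I*√6/3) = -270 - 6*I*√6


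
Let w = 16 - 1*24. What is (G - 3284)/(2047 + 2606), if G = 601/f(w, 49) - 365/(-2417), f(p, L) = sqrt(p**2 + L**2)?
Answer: -7937063/11246301 + 601*sqrt(2465)/11469645 ≈ -0.70315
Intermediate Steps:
w = -8 (w = 16 - 24 = -8)
f(p, L) = sqrt(L**2 + p**2)
G = 365/2417 + 601*sqrt(2465)/2465 (G = 601/(sqrt(49**2 + (-8)**2)) - 365/(-2417) = 601/(sqrt(2401 + 64)) - 365*(-1/2417) = 601/(sqrt(2465)) + 365/2417 = 601*(sqrt(2465)/2465) + 365/2417 = 601*sqrt(2465)/2465 + 365/2417 = 365/2417 + 601*sqrt(2465)/2465 ≈ 12.256)
(G - 3284)/(2047 + 2606) = ((365/2417 + 601*sqrt(2465)/2465) - 3284)/(2047 + 2606) = (-7937063/2417 + 601*sqrt(2465)/2465)/4653 = (-7937063/2417 + 601*sqrt(2465)/2465)*(1/4653) = -7937063/11246301 + 601*sqrt(2465)/11469645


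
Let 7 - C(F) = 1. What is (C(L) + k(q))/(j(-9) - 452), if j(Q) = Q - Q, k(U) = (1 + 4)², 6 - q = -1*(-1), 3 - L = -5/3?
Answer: -31/452 ≈ -0.068584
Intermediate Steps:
L = 14/3 (L = 3 - (-5)/3 = 3 - 1*(-5/3) = 3 + 5/3 = 14/3 ≈ 4.6667)
C(F) = 6 (C(F) = 7 - 1*1 = 7 - 1 = 6)
q = 5 (q = 6 - (-1)*(-1) = 6 - 1*1 = 6 - 1 = 5)
k(U) = 25 (k(U) = 5² = 25)
j(Q) = 0
(C(L) + k(q))/(j(-9) - 452) = (6 + 25)/(0 - 452) = 31/(-452) = 31*(-1/452) = -31/452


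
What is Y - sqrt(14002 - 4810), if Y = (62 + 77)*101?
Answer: 14039 - 2*sqrt(2298) ≈ 13943.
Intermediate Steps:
Y = 14039 (Y = 139*101 = 14039)
Y - sqrt(14002 - 4810) = 14039 - sqrt(14002 - 4810) = 14039 - sqrt(9192) = 14039 - 2*sqrt(2298)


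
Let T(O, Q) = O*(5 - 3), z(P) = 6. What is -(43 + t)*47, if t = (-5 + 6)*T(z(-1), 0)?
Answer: -2585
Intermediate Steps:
T(O, Q) = 2*O (T(O, Q) = O*2 = 2*O)
t = 12 (t = (-5 + 6)*(2*6) = 1*12 = 12)
-(43 + t)*47 = -(43 + 12)*47 = -55*47 = -1*2585 = -2585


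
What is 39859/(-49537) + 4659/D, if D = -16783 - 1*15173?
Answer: -501509029/527668124 ≈ -0.95043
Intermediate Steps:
D = -31956 (D = -16783 - 15173 = -31956)
39859/(-49537) + 4659/D = 39859/(-49537) + 4659/(-31956) = 39859*(-1/49537) + 4659*(-1/31956) = -39859/49537 - 1553/10652 = -501509029/527668124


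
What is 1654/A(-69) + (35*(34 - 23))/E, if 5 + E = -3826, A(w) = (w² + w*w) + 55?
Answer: 2649329/36689487 ≈ 0.072209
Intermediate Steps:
A(w) = 55 + 2*w² (A(w) = (w² + w²) + 55 = 2*w² + 55 = 55 + 2*w²)
E = -3831 (E = -5 - 3826 = -3831)
1654/A(-69) + (35*(34 - 23))/E = 1654/(55 + 2*(-69)²) + (35*(34 - 23))/(-3831) = 1654/(55 + 2*4761) + (35*11)*(-1/3831) = 1654/(55 + 9522) + 385*(-1/3831) = 1654/9577 - 385/3831 = 2649329/36689487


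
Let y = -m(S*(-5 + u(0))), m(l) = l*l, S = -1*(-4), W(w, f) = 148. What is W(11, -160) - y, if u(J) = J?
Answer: 548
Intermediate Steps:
S = 4
m(l) = l**2
y = -400 (y = -(4*(-5 + 0))**2 = -(4*(-5))**2 = -1*(-20)**2 = -1*400 = -400)
W(11, -160) - y = 148 - 1*(-400) = 148 + 400 = 548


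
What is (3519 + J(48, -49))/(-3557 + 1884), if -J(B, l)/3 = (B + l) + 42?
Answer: -3396/1673 ≈ -2.0299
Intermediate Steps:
J(B, l) = -126 - 3*B - 3*l (J(B, l) = -3*((B + l) + 42) = -3*(42 + B + l) = -126 - 3*B - 3*l)
(3519 + J(48, -49))/(-3557 + 1884) = (3519 + (-126 - 3*48 - 3*(-49)))/(-3557 + 1884) = (3519 + (-126 - 144 + 147))/(-1673) = (3519 - 123)*(-1/1673) = 3396*(-1/1673) = -3396/1673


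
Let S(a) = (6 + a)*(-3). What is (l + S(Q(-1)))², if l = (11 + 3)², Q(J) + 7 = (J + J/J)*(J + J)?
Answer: 39601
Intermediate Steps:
Q(J) = -7 + 2*J*(1 + J) (Q(J) = -7 + (J + J/J)*(J + J) = -7 + (J + 1)*(2*J) = -7 + (1 + J)*(2*J) = -7 + 2*J*(1 + J))
l = 196 (l = 14² = 196)
S(a) = -18 - 3*a
(l + S(Q(-1)))² = (196 + (-18 - 3*(-7 + 2*(-1) + 2*(-1)²)))² = (196 + (-18 - 3*(-7 - 2 + 2*1)))² = (196 + (-18 - 3*(-7 - 2 + 2)))² = (196 + (-18 - 3*(-7)))² = (196 + (-18 + 21))² = (196 + 3)² = 199² = 39601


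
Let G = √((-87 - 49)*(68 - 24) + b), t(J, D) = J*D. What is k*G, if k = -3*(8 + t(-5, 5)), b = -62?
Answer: 51*I*√6046 ≈ 3965.6*I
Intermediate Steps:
t(J, D) = D*J
G = I*√6046 (G = √((-87 - 49)*(68 - 24) - 62) = √(-136*44 - 62) = √(-5984 - 62) = √(-6046) = I*√6046 ≈ 77.756*I)
k = 51 (k = -3*(8 + 5*(-5)) = -3*(8 - 25) = -3*(-17) = 51)
k*G = 51*(I*√6046) = 51*I*√6046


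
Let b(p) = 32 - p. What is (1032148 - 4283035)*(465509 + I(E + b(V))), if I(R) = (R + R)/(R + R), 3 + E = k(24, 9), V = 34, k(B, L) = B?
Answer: -1513320407370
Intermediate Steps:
E = 21 (E = -3 + 24 = 21)
I(R) = 1 (I(R) = (2*R)/((2*R)) = (2*R)*(1/(2*R)) = 1)
(1032148 - 4283035)*(465509 + I(E + b(V))) = (1032148 - 4283035)*(465509 + 1) = -3250887*465510 = -1513320407370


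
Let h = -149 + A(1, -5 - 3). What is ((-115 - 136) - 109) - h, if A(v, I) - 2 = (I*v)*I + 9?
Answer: -286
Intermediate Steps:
A(v, I) = 11 + v*I² (A(v, I) = 2 + ((I*v)*I + 9) = 2 + (v*I² + 9) = 2 + (9 + v*I²) = 11 + v*I²)
h = -74 (h = -149 + (11 + 1*(-5 - 3)²) = -149 + (11 + 1*(-8)²) = -149 + (11 + 1*64) = -149 + (11 + 64) = -149 + 75 = -74)
((-115 - 136) - 109) - h = ((-115 - 136) - 109) - 1*(-74) = (-251 - 109) + 74 = -360 + 74 = -286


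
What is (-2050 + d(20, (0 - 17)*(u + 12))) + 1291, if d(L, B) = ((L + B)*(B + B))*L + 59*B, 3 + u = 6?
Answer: 2381196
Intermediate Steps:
u = 3 (u = -3 + 6 = 3)
d(L, B) = 59*B + 2*B*L*(B + L) (d(L, B) = ((B + L)*(2*B))*L + 59*B = (2*B*(B + L))*L + 59*B = 2*B*L*(B + L) + 59*B = 59*B + 2*B*L*(B + L))
(-2050 + d(20, (0 - 17)*(u + 12))) + 1291 = (-2050 + ((0 - 17)*(3 + 12))*(59 + 2*20**2 + 2*((0 - 17)*(3 + 12))*20)) + 1291 = (-2050 + (-17*15)*(59 + 2*400 + 2*(-17*15)*20)) + 1291 = (-2050 - 255*(59 + 800 + 2*(-255)*20)) + 1291 = (-2050 - 255*(59 + 800 - 10200)) + 1291 = (-2050 - 255*(-9341)) + 1291 = (-2050 + 2381955) + 1291 = 2379905 + 1291 = 2381196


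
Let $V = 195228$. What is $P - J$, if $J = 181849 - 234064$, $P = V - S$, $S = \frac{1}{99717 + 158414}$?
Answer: $\frac{63872709032}{258131} \approx 2.4744 \cdot 10^{5}$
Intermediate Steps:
$S = \frac{1}{258131} \approx 3.874 \cdot 10^{-6}$
$P = \frac{50394398867}{258131}$ ($P = 195228 - \frac{1}{258131} = \frac{50394398867}{258131} \approx 1.9523 \cdot 10^{5}$)
$J = -52215$
$P - J = \frac{50394398867}{258131} - -52215 = \frac{50394398867}{258131} + 52215 = \frac{63872709032}{258131}$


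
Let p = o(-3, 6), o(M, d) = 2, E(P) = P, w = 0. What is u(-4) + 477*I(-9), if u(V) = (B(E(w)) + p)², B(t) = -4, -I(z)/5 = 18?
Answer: -42926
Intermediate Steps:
I(z) = -90 (I(z) = -5*18 = -90)
p = 2
u(V) = 4 (u(V) = (-4 + 2)² = (-2)² = 4)
u(-4) + 477*I(-9) = 4 + 477*(-90) = 4 - 42930 = -42926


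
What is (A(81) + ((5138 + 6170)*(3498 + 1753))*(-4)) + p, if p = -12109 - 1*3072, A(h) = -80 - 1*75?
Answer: -237528568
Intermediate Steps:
A(h) = -155 (A(h) = -80 - 75 = -155)
p = -15181 (p = -12109 - 3072 = -15181)
(A(81) + ((5138 + 6170)*(3498 + 1753))*(-4)) + p = (-155 + ((5138 + 6170)*(3498 + 1753))*(-4)) - 15181 = (-155 + (11308*5251)*(-4)) - 15181 = (-155 + 59378308*(-4)) - 15181 = (-155 - 237513232) - 15181 = -237513387 - 15181 = -237528568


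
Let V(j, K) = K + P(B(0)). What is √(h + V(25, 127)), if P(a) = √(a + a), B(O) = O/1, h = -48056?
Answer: I*√47929 ≈ 218.93*I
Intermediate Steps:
B(O) = O (B(O) = O*1 = O)
P(a) = √2*√a (P(a) = √(2*a) = √2*√a)
V(j, K) = K (V(j, K) = K + √2*√0 = K + √2*0 = K + 0 = K)
√(h + V(25, 127)) = √(-48056 + 127) = √(-47929) = I*√47929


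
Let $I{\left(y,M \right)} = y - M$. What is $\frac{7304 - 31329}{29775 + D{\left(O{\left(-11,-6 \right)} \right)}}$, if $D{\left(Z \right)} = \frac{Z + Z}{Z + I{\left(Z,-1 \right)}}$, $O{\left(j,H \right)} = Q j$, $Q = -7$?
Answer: $- \frac{3723875}{4615279} \approx -0.80686$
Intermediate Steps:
$O{\left(j,H \right)} = - 7 j$
$D{\left(Z \right)} = \frac{2 Z}{1 + 2 Z}$ ($D{\left(Z \right)} = \frac{Z + Z}{Z + \left(Z - -1\right)} = \frac{2 Z}{Z + \left(Z + 1\right)} = \frac{2 Z}{Z + \left(1 + Z\right)} = \frac{2 Z}{1 + 2 Z}$)
$\frac{7304 - 31329}{29775 + D{\left(O{\left(-11,-6 \right)} \right)}} = \frac{7304 - 31329}{29775 + \frac{2 \left(\left(-7\right) \left(-11\right)\right)}{1 + 2 \left(\left(-7\right) \left(-11\right)\right)}} = - \frac{24025}{29775 + 2 \cdot 77 \frac{1}{1 + 2 \cdot 77}} = - \frac{24025}{29775 + 2 \cdot 77 \frac{1}{1 + 154}} = - \frac{24025}{29775 + 2 \cdot 77 \cdot \frac{1}{155}} = - \frac{24025}{29775 + \frac{154}{155}} = - \frac{24025}{\frac{4615279}{155}} = \left(-24025\right) \frac{155}{4615279} = - \frac{3723875}{4615279}$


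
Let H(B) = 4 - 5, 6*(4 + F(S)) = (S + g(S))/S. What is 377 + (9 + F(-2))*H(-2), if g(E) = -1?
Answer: 1487/4 ≈ 371.75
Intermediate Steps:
F(S) = -4 + (-1 + S)/(6*S) (F(S) = -4 + ((S - 1)/S)/6 = -4 + ((-1 + S)/S)/6 = -4 + (-1 + S)/(6*S))
H(B) = -1
377 + (9 + F(-2))*H(-2) = 377 + (9 + (1/6)*(-1 - 23*(-2))/(-2))*(-1) = 377 + (9 + (1/6)*(-1/2)*(-1 + 46))*(-1) = 377 + (9 + (1/6)*(-1/2)*45)*(-1) = 377 + (9 - 15/4)*(-1) = 377 + (21/4)*(-1) = 377 - 21/4 = 1487/4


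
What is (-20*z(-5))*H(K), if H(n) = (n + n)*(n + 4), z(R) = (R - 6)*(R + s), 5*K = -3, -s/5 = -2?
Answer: -4488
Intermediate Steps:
s = 10 (s = -5*(-2) = 10)
K = -⅗ (K = (⅕)*(-3) = -⅗ ≈ -0.60000)
z(R) = (-6 + R)*(10 + R) (z(R) = (R - 6)*(R + 10) = (-6 + R)*(10 + R))
H(n) = 2*n*(4 + n) (H(n) = (2*n)*(4 + n) = 2*n*(4 + n))
(-20*z(-5))*H(K) = (-20*(-60 + (-5)² + 4*(-5)))*(2*(-⅗)*(4 - ⅗)) = (-20*(-60 + 25 - 20))*(2*(-⅗)*(17/5)) = -20*(-55)*(-102/25) = 1100*(-102/25) = -4488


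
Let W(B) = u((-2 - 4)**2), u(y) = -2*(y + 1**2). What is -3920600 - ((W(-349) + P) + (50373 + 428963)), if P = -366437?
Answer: -4033425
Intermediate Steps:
u(y) = -2 - 2*y (u(y) = -2*(y + 1) = -2*(1 + y) = -2 - 2*y)
W(B) = -74 (W(B) = -2 - 2*(-2 - 4)**2 = -2 - 2*(-6)**2 = -2 - 2*36 = -2 - 72 = -74)
-3920600 - ((W(-349) + P) + (50373 + 428963)) = -3920600 - ((-74 - 366437) + (50373 + 428963)) = -3920600 - (-366511 + 479336) = -3920600 - 1*112825 = -3920600 - 112825 = -4033425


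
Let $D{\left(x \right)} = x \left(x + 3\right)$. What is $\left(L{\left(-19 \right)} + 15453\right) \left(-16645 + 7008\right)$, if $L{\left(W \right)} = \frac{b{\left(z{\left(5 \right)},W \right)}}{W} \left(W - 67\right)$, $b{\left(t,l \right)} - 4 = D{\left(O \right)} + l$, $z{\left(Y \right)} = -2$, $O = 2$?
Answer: $- \frac{2825346749}{19} \approx -1.487 \cdot 10^{8}$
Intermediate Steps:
$D{\left(x \right)} = x \left(3 + x\right)$
$b{\left(t,l \right)} = 14 + l$ ($b{\left(t,l \right)} = 4 + \left(2 \left(3 + 2\right) + l\right) = 4 + \left(2 \cdot 5 + l\right) = 4 + \left(10 + l\right) = 14 + l$)
$L{\left(W \right)} = \frac{\left(-67 + W\right) \left(14 + W\right)}{W}$ ($L{\left(W \right)} = \frac{14 + W}{W} \left(W - 67\right) = \frac{14 + W}{W} \left(-67 + W\right) = \frac{\left(-67 + W\right) \left(14 + W\right)}{W}$)
$\left(L{\left(-19 \right)} + 15453\right) \left(-16645 + 7008\right) = \left(\left(-53 - 19 - \frac{938}{-19}\right) + 15453\right) \left(-16645 + 7008\right) = \left(\left(-53 - 19 - - \frac{938}{19}\right) + 15453\right) \left(-9637\right) = \left(\left(-53 - 19 + \frac{938}{19}\right) + 15453\right) \left(-9637\right) = \left(- \frac{430}{19} + 15453\right) \left(-9637\right) = \frac{293177}{19} \left(-9637\right) = - \frac{2825346749}{19}$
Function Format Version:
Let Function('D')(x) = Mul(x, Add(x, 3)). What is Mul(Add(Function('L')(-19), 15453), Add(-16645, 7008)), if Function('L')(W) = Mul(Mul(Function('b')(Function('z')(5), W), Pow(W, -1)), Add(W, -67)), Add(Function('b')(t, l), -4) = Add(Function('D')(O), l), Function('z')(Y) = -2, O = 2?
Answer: Rational(-2825346749, 19) ≈ -1.4870e+8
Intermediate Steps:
Function('D')(x) = Mul(x, Add(3, x))
Function('b')(t, l) = Add(14, l) (Function('b')(t, l) = Add(4, Add(Mul(2, Add(3, 2)), l)) = Add(4, Add(Mul(2, 5), l)) = Add(4, Add(10, l)) = Add(14, l))
Function('L')(W) = Mul(Pow(W, -1), Add(-67, W), Add(14, W)) (Function('L')(W) = Mul(Mul(Add(14, W), Pow(W, -1)), Add(W, -67)) = Mul(Mul(Pow(W, -1), Add(14, W)), Add(-67, W)) = Mul(Pow(W, -1), Add(-67, W), Add(14, W)))
Mul(Add(Function('L')(-19), 15453), Add(-16645, 7008)) = Mul(Add(Add(-53, -19, Mul(-938, Pow(-19, -1))), 15453), Add(-16645, 7008)) = Mul(Add(Add(-53, -19, Mul(-938, Rational(-1, 19))), 15453), -9637) = Mul(Add(Add(-53, -19, Rational(938, 19)), 15453), -9637) = Mul(Add(Rational(-430, 19), 15453), -9637) = Mul(Rational(293177, 19), -9637) = Rational(-2825346749, 19)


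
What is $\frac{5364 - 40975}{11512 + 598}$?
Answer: $- \frac{35611}{12110} \approx -2.9406$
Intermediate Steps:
$\frac{5364 - 40975}{11512 + 598} = - \frac{35611}{12110}$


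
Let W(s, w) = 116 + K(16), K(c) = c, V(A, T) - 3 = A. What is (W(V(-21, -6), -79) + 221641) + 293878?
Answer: 515651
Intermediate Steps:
V(A, T) = 3 + A
W(s, w) = 132 (W(s, w) = 116 + 16 = 132)
(W(V(-21, -6), -79) + 221641) + 293878 = (132 + 221641) + 293878 = 221773 + 293878 = 515651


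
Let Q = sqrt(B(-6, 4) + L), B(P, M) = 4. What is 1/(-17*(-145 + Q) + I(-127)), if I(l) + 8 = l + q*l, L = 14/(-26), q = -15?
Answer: 11011/46628984 + 51*sqrt(65)/233144920 ≈ 0.00023790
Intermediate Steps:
L = -7/13 (L = 14*(-1/26) = -7/13 ≈ -0.53846)
I(l) = -8 - 14*l (I(l) = -8 + (l - 15*l) = -8 - 14*l)
Q = 3*sqrt(65)/13 (Q = sqrt(4 - 7/13) = sqrt(45/13) = 3*sqrt(65)/13 ≈ 1.8605)
1/(-17*(-145 + Q) + I(-127)) = 1/(-17*(-145 + 3*sqrt(65)/13) + (-8 - 14*(-127))) = 1/((2465 - 51*sqrt(65)/13) + (-8 + 1778)) = 1/((2465 - 51*sqrt(65)/13) + 1770) = 1/(4235 - 51*sqrt(65)/13)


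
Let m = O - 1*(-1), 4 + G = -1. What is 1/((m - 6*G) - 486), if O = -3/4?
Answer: -4/1823 ≈ -0.0021942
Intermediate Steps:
G = -5 (G = -4 - 1 = -5)
O = -¾ (O = (¼)*(-3) = -¾ ≈ -0.75000)
m = ¼ (m = -¾ - 1*(-1) = -¾ + 1 = ¼ ≈ 0.25000)
1/((m - 6*G) - 486) = 1/((¼ - 6*(-5)) - 486) = 1/((¼ + 30) - 486) = 1/(121/4 - 486) = 1/(-1823/4) = -4/1823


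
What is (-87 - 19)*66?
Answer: -6996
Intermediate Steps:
(-87 - 19)*66 = -106*66 = -6996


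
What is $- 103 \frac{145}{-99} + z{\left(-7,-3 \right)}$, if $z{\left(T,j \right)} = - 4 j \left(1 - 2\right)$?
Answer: $\frac{13747}{99} \approx 138.86$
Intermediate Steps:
$z{\left(T,j \right)} = 4 j$ ($z{\left(T,j \right)} = - 4 j \left(1 - 2\right) = - 4 j \left(-1\right) = 4 j$)
$- 103 \frac{145}{-99} + z{\left(-7,-3 \right)} = - 103 \frac{145}{-99} + 4 \left(-3\right) = - 103 \cdot 145 \left(- \frac{1}{99}\right) - 12 = \left(-103\right) \left(- \frac{145}{99}\right) - 12 = \frac{14935}{99} - 12 = \frac{13747}{99}$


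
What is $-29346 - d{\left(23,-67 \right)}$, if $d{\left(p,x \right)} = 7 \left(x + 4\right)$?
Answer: $-28905$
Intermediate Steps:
$d{\left(p,x \right)} = 28 + 7 x$ ($d{\left(p,x \right)} = 7 \left(4 + x\right) = 28 + 7 x$)
$-29346 - d{\left(23,-67 \right)} = -29346 - \left(28 + 7 \left(-67\right)\right) = -29346 - \left(28 - 469\right) = -29346 - -441 = -29346 + 441 = -28905$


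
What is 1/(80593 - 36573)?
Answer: 1/44020 ≈ 2.2717e-5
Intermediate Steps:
1/(80593 - 36573) = 1/44020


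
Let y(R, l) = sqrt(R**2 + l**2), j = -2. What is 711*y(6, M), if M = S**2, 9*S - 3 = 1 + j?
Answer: 158*sqrt(59053)/9 ≈ 4266.1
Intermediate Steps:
S = 2/9 (S = 1/3 + (1 - 2)/9 = 1/3 + (1/9)*(-1) = 1/3 - 1/9 = 2/9 ≈ 0.22222)
M = 4/81 (M = (2/9)**2 = 4/81 ≈ 0.049383)
711*y(6, M) = 711*sqrt(6**2 + (4/81)**2) = 711*sqrt(36 + 16/6561) = 711*sqrt(236212/6561) = 711*(2*sqrt(59053)/81) = 158*sqrt(59053)/9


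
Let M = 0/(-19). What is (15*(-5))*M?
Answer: 0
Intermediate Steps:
M = 0 (M = 0*(-1/19) = 0)
(15*(-5))*M = (15*(-5))*0 = -75*0 = 0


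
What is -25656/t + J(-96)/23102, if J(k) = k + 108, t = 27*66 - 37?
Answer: -296341986/20156495 ≈ -14.702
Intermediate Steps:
t = 1745 (t = 1782 - 37 = 1745)
J(k) = 108 + k
-25656/t + J(-96)/23102 = -25656/1745 + (108 - 96)/23102 = -25656*1/1745 + 12*(1/23102) = -25656/1745 + 6/11551 = -296341986/20156495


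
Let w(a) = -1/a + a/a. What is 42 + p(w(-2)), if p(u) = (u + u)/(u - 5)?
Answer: 288/7 ≈ 41.143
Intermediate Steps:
w(a) = 1 - 1/a (w(a) = -1/a + 1 = 1 - 1/a)
p(u) = 2*u/(-5 + u) (p(u) = (2*u)/(-5 + u) = 2*u/(-5 + u))
42 + p(w(-2)) = 42 + 2*((-1 - 2)/(-2))/(-5 + (-1 - 2)/(-2)) = 42 + 2*(-½*(-3))/(-5 - ½*(-3)) = 42 + 2*(3/2)/(-5 + 3/2) = 42 + 2*(3/2)/(-7/2) = 42 + 2*(3/2)*(-2/7) = 42 - 6/7 = 288/7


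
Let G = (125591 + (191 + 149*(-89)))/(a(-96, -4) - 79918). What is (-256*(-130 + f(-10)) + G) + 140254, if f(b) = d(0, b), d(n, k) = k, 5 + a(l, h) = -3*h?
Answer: 4690578371/26637 ≈ 1.7609e+5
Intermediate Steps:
a(l, h) = -5 - 3*h
f(b) = b
G = -37507/26637 (G = (125591 + (191 + 149*(-89)))/((-5 - 3*(-4)) - 79918) = (125591 + (191 - 13261))/((-5 + 12) - 79918) = (125591 - 13070)/(7 - 79918) = 112521/(-79911) = 112521*(-1/79911) = -37507/26637 ≈ -1.4081)
(-256*(-130 + f(-10)) + G) + 140254 = (-256*(-130 - 10) - 37507/26637) + 140254 = (-256*(-140) - 37507/26637) + 140254 = (35840 - 37507/26637) + 140254 = 954632573/26637 + 140254 = 4690578371/26637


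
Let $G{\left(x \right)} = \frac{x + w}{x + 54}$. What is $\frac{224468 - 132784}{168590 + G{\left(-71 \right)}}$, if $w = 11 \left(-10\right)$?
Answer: $\frac{1558628}{2866211} \approx 0.54379$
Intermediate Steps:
$w = -110$
$G{\left(x \right)} = \frac{-110 + x}{54 + x}$ ($G{\left(x \right)} = \frac{x - 110}{x + 54} = \frac{-110 + x}{54 + x}$)
$\frac{224468 - 132784}{168590 + G{\left(-71 \right)}} = \frac{224468 - 132784}{168590 + \frac{-110 - 71}{54 - 71}} = \frac{91684}{168590 + \frac{1}{-17} \left(-181\right)} = \frac{91684}{168590 - - \frac{181}{17}} = \frac{91684}{168590 + \frac{181}{17}} = \frac{91684}{\frac{2866211}{17}} = 91684 \cdot \frac{17}{2866211} = \frac{1558628}{2866211}$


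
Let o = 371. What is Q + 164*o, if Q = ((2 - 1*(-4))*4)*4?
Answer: 60940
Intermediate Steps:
Q = 96 (Q = ((2 + 4)*4)*4 = (6*4)*4 = 24*4 = 96)
Q + 164*o = 96 + 164*371 = 96 + 60844 = 60940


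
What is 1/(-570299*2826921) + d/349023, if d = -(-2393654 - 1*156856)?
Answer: 1370635758809328089/187563822312772239 ≈ 7.3076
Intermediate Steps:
d = 2550510 (d = -(-2393654 - 156856) = -1*(-2550510) = 2550510)
1/(-570299*2826921) + d/349023 = 1/(-570299*2826921) + 2550510/349023 = -1/570299*1/2826921 + 2550510*(1/349023) = -1/1612190219379 + 850170/116341 = 1370635758809328089/187563822312772239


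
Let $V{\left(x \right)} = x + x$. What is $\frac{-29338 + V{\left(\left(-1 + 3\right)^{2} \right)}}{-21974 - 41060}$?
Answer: $\frac{14665}{31517} \approx 0.4653$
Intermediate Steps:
$V{\left(x \right)} = 2 x$
$\frac{-29338 + V{\left(\left(-1 + 3\right)^{2} \right)}}{-21974 - 41060} = \frac{-29338 + 2 \left(-1 + 3\right)^{2}}{-21974 - 41060} = \frac{-29338 + 2 \cdot 2^{2}}{-63034} = \left(-29338 + 2 \cdot 4\right) \left(- \frac{1}{63034}\right) = \left(-29338 + 8\right) \left(- \frac{1}{63034}\right) = \left(-29330\right) \left(- \frac{1}{63034}\right) = \frac{14665}{31517}$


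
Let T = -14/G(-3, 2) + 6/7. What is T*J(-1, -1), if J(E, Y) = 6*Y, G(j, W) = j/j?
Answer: 552/7 ≈ 78.857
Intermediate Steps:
G(j, W) = 1
T = -92/7 (T = -14/1 + 6/7 = -14*1 + 6*(1/7) = -14 + 6/7 = -92/7 ≈ -13.143)
T*J(-1, -1) = -552*(-1)/7 = -92/7*(-6) = 552/7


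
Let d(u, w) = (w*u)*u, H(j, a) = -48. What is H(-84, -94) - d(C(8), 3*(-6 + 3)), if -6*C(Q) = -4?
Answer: -44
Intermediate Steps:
C(Q) = ⅔ (C(Q) = -⅙*(-4) = ⅔)
d(u, w) = w*u² (d(u, w) = (u*w)*u = w*u²)
H(-84, -94) - d(C(8), 3*(-6 + 3)) = -48 - 3*(-6 + 3)*(⅔)² = -48 - 3*(-3)*4/9 = -48 - (-9)*4/9 = -48 - 1*(-4) = -48 + 4 = -44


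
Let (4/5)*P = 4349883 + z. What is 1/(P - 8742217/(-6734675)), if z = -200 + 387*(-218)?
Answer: 26938700/143627653803743 ≈ 1.8756e-7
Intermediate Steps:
z = -84566 (z = -200 - 84366 = -84566)
P = 21326585/4 (P = 5*(4349883 - 84566)/4 = (5/4)*4265317 = 21326585/4 ≈ 5.3316e+6)
1/(P - 8742217/(-6734675)) = 1/(21326585/4 - 8742217/(-6734675)) = 1/(21326585/4 - 8742217*(-1/6734675)) = 1/(21326585/4 + 8742217/6734675) = 1/(143627653803743/26938700) = 26938700/143627653803743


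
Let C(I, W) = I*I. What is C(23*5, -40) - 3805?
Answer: 9420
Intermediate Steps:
C(I, W) = I²
C(23*5, -40) - 3805 = (23*5)² - 3805 = 115² - 3805 = 13225 - 3805 = 9420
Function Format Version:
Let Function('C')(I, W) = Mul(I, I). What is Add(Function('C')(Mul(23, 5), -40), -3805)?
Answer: 9420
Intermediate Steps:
Function('C')(I, W) = Pow(I, 2)
Add(Function('C')(Mul(23, 5), -40), -3805) = Add(Pow(Mul(23, 5), 2), -3805) = Add(Pow(115, 2), -3805) = Add(13225, -3805) = 9420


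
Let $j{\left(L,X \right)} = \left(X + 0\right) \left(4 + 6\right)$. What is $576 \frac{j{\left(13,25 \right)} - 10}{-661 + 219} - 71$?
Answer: $- \frac{84811}{221} \approx -383.76$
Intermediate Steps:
$j{\left(L,X \right)} = 10 X$ ($j{\left(L,X \right)} = X 10 = 10 X$)
$576 \frac{j{\left(13,25 \right)} - 10}{-661 + 219} - 71 = 576 \frac{10 \cdot 25 - 10}{-661 + 219} - 71 = 576 \frac{250 - 10}{-442} - 71 = 576 \cdot 240 \left(- \frac{1}{442}\right) - 71 = 576 \left(- \frac{120}{221}\right) - 71 = - \frac{69120}{221} - 71 = - \frac{84811}{221}$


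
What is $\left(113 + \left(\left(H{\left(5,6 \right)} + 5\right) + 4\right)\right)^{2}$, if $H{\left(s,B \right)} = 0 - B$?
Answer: $13456$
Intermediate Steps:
$H{\left(s,B \right)} = - B$
$\left(113 + \left(\left(H{\left(5,6 \right)} + 5\right) + 4\right)\right)^{2} = \left(113 + \left(\left(\left(-1\right) 6 + 5\right) + 4\right)\right)^{2} = \left(113 + \left(\left(-6 + 5\right) + 4\right)\right)^{2} = \left(113 + \left(-1 + 4\right)\right)^{2} = \left(113 + 3\right)^{2} = 116^{2} = 13456$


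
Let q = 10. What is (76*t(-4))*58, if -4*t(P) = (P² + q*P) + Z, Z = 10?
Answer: 15428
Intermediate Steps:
t(P) = -5/2 - 5*P/2 - P²/4 (t(P) = -((P² + 10*P) + 10)/4 = -(10 + P² + 10*P)/4 = -5/2 - 5*P/2 - P²/4)
(76*t(-4))*58 = (76*(-5/2 - 5/2*(-4) - ¼*(-4)²))*58 = (76*(-5/2 + 10 - ¼*16))*58 = (76*(-5/2 + 10 - 4))*58 = (76*(7/2))*58 = 266*58 = 15428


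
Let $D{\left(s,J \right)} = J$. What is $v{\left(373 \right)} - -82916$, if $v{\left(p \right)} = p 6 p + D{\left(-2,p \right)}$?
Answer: $918063$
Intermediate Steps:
$v{\left(p \right)} = p + 6 p^{2}$ ($v{\left(p \right)} = p 6 p + p = 6 p p + p = 6 p^{2} + p = p + 6 p^{2}$)
$v{\left(373 \right)} - -82916 = 373 \left(1 + 6 \cdot 373\right) - -82916 = 373 \left(1 + 2238\right) + 82916 = 373 \cdot 2239 + 82916 = 835147 + 82916 = 918063$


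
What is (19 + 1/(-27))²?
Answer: 262144/729 ≈ 359.59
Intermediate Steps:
(19 + 1/(-27))² = (19 - 1/27)² = (512/27)² = 262144/729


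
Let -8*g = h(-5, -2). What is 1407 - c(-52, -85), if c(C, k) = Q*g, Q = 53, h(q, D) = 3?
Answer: 11415/8 ≈ 1426.9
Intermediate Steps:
g = -3/8 (g = -⅛*3 = -3/8 ≈ -0.37500)
c(C, k) = -159/8 (c(C, k) = 53*(-3/8) = -159/8)
1407 - c(-52, -85) = 1407 - 1*(-159/8) = 1407 + 159/8 = 11415/8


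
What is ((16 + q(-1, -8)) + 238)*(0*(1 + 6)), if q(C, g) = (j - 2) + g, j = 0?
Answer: 0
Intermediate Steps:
q(C, g) = -2 + g (q(C, g) = (0 - 2) + g = -2 + g)
((16 + q(-1, -8)) + 238)*(0*(1 + 6)) = ((16 + (-2 - 8)) + 238)*(0*(1 + 6)) = ((16 - 10) + 238)*(0*7) = (6 + 238)*0 = 244*0 = 0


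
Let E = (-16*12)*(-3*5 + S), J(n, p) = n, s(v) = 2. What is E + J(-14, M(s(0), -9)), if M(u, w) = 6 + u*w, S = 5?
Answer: 1906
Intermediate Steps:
E = 1920 (E = (-16*12)*(-3*5 + 5) = -192*(-15 + 5) = -192*(-10) = 1920)
E + J(-14, M(s(0), -9)) = 1920 - 14 = 1906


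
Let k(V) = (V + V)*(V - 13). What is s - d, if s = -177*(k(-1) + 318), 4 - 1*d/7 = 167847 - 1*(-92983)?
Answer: 1764540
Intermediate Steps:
k(V) = 2*V*(-13 + V) (k(V) = (2*V)*(-13 + V) = 2*V*(-13 + V))
d = -1825782 (d = 28 - 7*(167847 - 1*(-92983)) = 28 - 7*(167847 + 92983) = 28 - 7*260830 = 28 - 1825810 = -1825782)
s = -61242 (s = -177*(2*(-1)*(-13 - 1) + 318) = -177*(2*(-1)*(-14) + 318) = -177*(28 + 318) = -177*346 = -61242)
s - d = -61242 - 1*(-1825782) = -61242 + 1825782 = 1764540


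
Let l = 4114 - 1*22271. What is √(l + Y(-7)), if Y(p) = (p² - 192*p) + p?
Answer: I*√16771 ≈ 129.5*I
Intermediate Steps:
Y(p) = p² - 191*p
l = -18157 (l = 4114 - 22271 = -18157)
√(l + Y(-7)) = √(-18157 - 7*(-191 - 7)) = √(-18157 - 7*(-198)) = √(-18157 + 1386) = √(-16771) = I*√16771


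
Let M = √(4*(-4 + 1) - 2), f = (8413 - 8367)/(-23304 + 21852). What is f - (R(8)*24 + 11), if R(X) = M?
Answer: -8009/726 - 24*I*√14 ≈ -11.032 - 89.8*I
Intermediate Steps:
f = -23/726 (f = 46/(-1452) = 46*(-1/1452) = -23/726 ≈ -0.031680)
M = I*√14 (M = √(4*(-3) - 2) = √(-12 - 2) = √(-14) = I*√14 ≈ 3.7417*I)
R(X) = I*√14
f - (R(8)*24 + 11) = -23/726 - ((I*√14)*24 + 11) = -23/726 - (24*I*√14 + 11) = -23/726 - (11 + 24*I*√14) = -23/726 + (-11 - 24*I*√14) = -8009/726 - 24*I*√14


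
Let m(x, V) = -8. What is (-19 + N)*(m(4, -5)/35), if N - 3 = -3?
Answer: 152/35 ≈ 4.3429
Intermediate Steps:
N = 0 (N = 3 - 3 = 0)
(-19 + N)*(m(4, -5)/35) = (-19 + 0)*(-8/35) = -(-152)/35 = -19*(-8/35) = 152/35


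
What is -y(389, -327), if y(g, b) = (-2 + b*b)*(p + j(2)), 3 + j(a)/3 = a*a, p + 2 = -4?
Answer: 320781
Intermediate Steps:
p = -6 (p = -2 - 4 = -6)
j(a) = -9 + 3*a² (j(a) = -9 + 3*(a*a) = -9 + 3*a²)
y(g, b) = 6 - 3*b² (y(g, b) = (-2 + b*b)*(-6 + (-9 + 3*2²)) = (-2 + b²)*(-6 + (-9 + 3*4)) = (-2 + b²)*(-6 + (-9 + 12)) = (-2 + b²)*(-6 + 3) = (-2 + b²)*(-3) = 6 - 3*b²)
-y(389, -327) = -(6 - 3*(-327)²) = -(6 - 3*106929) = -(6 - 320787) = -1*(-320781) = 320781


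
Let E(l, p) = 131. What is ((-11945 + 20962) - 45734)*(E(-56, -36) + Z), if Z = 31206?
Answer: -1150600629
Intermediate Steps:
((-11945 + 20962) - 45734)*(E(-56, -36) + Z) = ((-11945 + 20962) - 45734)*(131 + 31206) = (9017 - 45734)*31337 = -36717*31337 = -1150600629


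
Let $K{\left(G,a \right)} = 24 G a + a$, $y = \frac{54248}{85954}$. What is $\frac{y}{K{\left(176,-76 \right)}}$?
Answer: $- \frac{6781}{3449978675} \approx -1.9655 \cdot 10^{-6}$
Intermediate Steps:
$y = \frac{27124}{42977}$ ($y = 54248 \cdot \frac{1}{85954} = \frac{27124}{42977} \approx 0.63113$)
$K{\left(G,a \right)} = a + 24 G a$ ($K{\left(G,a \right)} = 24 G a + a = a + 24 G a$)
$\frac{y}{K{\left(176,-76 \right)}} = \frac{27124}{42977 \left(- 76 \left(1 + 24 \cdot 176\right)\right)} = \frac{27124}{42977 \left(- 76 \left(1 + 4224\right)\right)} = \frac{27124}{42977 \left(\left(-76\right) 4225\right)} = \frac{27124}{42977 \left(-321100\right)} = \frac{27124}{42977} \left(- \frac{1}{321100}\right) = - \frac{6781}{3449978675}$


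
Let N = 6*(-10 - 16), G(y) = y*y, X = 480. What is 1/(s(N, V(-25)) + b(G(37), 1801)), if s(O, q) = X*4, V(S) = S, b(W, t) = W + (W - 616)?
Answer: 1/4042 ≈ 0.00024740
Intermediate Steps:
G(y) = y²
b(W, t) = -616 + 2*W (b(W, t) = W + (-616 + W) = -616 + 2*W)
N = -156 (N = 6*(-26) = -156)
s(O, q) = 1920 (s(O, q) = 480*4 = 1920)
1/(s(N, V(-25)) + b(G(37), 1801)) = 1/(1920 + (-616 + 2*37²)) = 1/(1920 + (-616 + 2*1369)) = 1/(1920 + (-616 + 2738)) = 1/(1920 + 2122) = 1/4042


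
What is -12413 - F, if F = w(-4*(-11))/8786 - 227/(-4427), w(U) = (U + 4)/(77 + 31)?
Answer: -2172660085240/175030299 ≈ -12413.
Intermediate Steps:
w(U) = 1/27 + U/108 (w(U) = (4 + U)/108 = (4 + U)*(1/108) = 1/27 + U/108)
F = 8983753/175030299 (F = (1/27 + (-4*(-11))/108)/8786 - 227/(-4427) = (1/27 + (1/108)*44)*(1/8786) - 227*(-1/4427) = (1/27 + 11/27)*(1/8786) + 227/4427 = (4/9)*(1/8786) + 227/4427 = 2/39537 + 227/4427 = 8983753/175030299 ≈ 0.051327)
-12413 - F = -12413 - 1*8983753/175030299 = -12413 - 8983753/175030299 = -2172660085240/175030299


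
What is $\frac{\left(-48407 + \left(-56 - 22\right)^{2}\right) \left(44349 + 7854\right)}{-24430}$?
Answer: $\frac{2209387569}{24430} \approx 90438.0$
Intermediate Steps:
$\frac{\left(-48407 + \left(-56 - 22\right)^{2}\right) \left(44349 + 7854\right)}{-24430} = \left(-48407 + \left(-78\right)^{2}\right) 52203 \left(- \frac{1}{24430}\right) = \left(-48407 + 6084\right) 52203 \left(- \frac{1}{24430}\right) = \left(-42323\right) 52203 \left(- \frac{1}{24430}\right) = \left(-2209387569\right) \left(- \frac{1}{24430}\right) = \frac{2209387569}{24430}$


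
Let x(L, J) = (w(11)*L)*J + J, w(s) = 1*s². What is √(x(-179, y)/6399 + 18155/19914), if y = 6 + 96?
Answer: I*√7669582399663986/4719618 ≈ 18.556*I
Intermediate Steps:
y = 102
w(s) = s²
x(L, J) = J + 121*J*L (x(L, J) = (11²*L)*J + J = (121*L)*J + J = 121*J*L + J = J + 121*J*L)
√(x(-179, y)/6399 + 18155/19914) = √((102*(1 + 121*(-179)))/6399 + 18155/19914) = √((102*(1 - 21659))*(1/6399) + 18155*(1/19914)) = √((102*(-21658))*(1/6399) + 18155/19914) = √(-2209116*1/6399 + 18155/19914) = √(-736372/2133 + 18155/19914) = √(-4875129131/14158854) = I*√7669582399663986/4719618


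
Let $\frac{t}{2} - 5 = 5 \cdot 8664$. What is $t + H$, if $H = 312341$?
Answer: $398991$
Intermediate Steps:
$t = 86650$ ($t = 10 + 2 \cdot 5 \cdot 8664 = 10 + 2 \cdot 43320 = 10 + 86640 = 86650$)
$t + H = 86650 + 312341 = 398991$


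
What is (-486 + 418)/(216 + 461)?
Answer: -68/677 ≈ -0.10044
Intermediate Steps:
(-486 + 418)/(216 + 461) = -68/677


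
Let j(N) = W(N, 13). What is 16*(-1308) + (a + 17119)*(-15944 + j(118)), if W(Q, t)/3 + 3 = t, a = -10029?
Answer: -112851188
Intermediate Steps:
W(Q, t) = -9 + 3*t
j(N) = 30 (j(N) = -9 + 3*13 = -9 + 39 = 30)
16*(-1308) + (a + 17119)*(-15944 + j(118)) = 16*(-1308) + (-10029 + 17119)*(-15944 + 30) = -20928 + 7090*(-15914) = -20928 - 112830260 = -112851188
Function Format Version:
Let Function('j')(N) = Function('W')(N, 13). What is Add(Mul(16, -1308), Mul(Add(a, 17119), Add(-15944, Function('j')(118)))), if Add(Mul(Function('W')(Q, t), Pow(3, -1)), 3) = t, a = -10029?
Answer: -112851188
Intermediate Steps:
Function('W')(Q, t) = Add(-9, Mul(3, t))
Function('j')(N) = 30 (Function('j')(N) = Add(-9, Mul(3, 13)) = Add(-9, 39) = 30)
Add(Mul(16, -1308), Mul(Add(a, 17119), Add(-15944, Function('j')(118)))) = Add(Mul(16, -1308), Mul(Add(-10029, 17119), Add(-15944, 30))) = Add(-20928, Mul(7090, -15914)) = Add(-20928, -112830260) = -112851188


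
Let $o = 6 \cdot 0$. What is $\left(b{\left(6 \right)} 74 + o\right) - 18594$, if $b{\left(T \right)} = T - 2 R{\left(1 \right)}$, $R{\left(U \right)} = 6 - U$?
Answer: $-18890$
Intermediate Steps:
$o = 0$
$b{\left(T \right)} = -10 + T$ ($b{\left(T \right)} = T - 2 \left(6 - 1\right) = T - 10 = -10 + T$)
$\left(b{\left(6 \right)} 74 + o\right) - 18594 = \left(\left(-10 + 6\right) 74 + 0\right) - 18594 = \left(\left(-4\right) 74 + 0\right) - 18594 = \left(-296 + 0\right) - 18594 = -296 - 18594 = -18890$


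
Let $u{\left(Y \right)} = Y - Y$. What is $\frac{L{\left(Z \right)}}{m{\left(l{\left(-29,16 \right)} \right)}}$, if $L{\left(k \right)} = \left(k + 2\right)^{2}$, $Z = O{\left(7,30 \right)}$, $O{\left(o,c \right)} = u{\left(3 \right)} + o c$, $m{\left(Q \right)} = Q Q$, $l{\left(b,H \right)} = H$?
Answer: $\frac{2809}{16} \approx 175.56$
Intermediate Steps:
$u{\left(Y \right)} = 0$
$m{\left(Q \right)} = Q^{2}$
$O{\left(o,c \right)} = c o$ ($O{\left(o,c \right)} = 0 + o c = 0 + c o = c o$)
$Z = 210$ ($Z = 30 \cdot 7 = 210$)
$L{\left(k \right)} = \left(2 + k\right)^{2}$
$\frac{L{\left(Z \right)}}{m{\left(l{\left(-29,16 \right)} \right)}} = \frac{\left(2 + 210\right)^{2}}{16^{2}} = \frac{212^{2}}{256} = 44944 \cdot \frac{1}{256} = \frac{2809}{16}$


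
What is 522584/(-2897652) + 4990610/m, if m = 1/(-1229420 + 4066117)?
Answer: 10255405030978414564/724413 ≈ 1.4157e+13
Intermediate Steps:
m = 1/2836697 ≈ 3.5252e-7
522584/(-2897652) + 4990610/m = 522584/(-2897652) + 4990610/(1/2836697) = 522584*(-1/2897652) + 4990610*2836697 = -130646/724413 + 14156848415170 = 10255405030978414564/724413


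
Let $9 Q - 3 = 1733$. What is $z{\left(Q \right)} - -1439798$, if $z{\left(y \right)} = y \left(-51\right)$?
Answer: $\frac{4289882}{3} \approx 1.43 \cdot 10^{6}$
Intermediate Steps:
$Q = \frac{1736}{9}$ ($Q = \frac{1}{3} + \frac{1}{9} \cdot 1733 = \frac{1}{3} + \frac{1733}{9} = \frac{1736}{9} \approx 192.89$)
$z{\left(y \right)} = - 51 y$
$z{\left(Q \right)} - -1439798 = \left(-51\right) \frac{1736}{9} - -1439798 = - \frac{29512}{3} + 1439798 = \frac{4289882}{3}$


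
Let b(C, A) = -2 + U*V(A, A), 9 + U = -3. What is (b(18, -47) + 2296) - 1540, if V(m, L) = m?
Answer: 1318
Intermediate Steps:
U = -12 (U = -9 - 3 = -12)
b(C, A) = -2 - 12*A
(b(18, -47) + 2296) - 1540 = ((-2 - 12*(-47)) + 2296) - 1540 = ((-2 + 564) + 2296) - 1540 = (562 + 2296) - 1540 = 2858 - 1540 = 1318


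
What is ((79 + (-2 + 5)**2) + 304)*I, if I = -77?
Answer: -30184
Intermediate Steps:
((79 + (-2 + 5)**2) + 304)*I = ((79 + (-2 + 5)**2) + 304)*(-77) = ((79 + 3**2) + 304)*(-77) = ((79 + 9) + 304)*(-77) = (88 + 304)*(-77) = 392*(-77) = -30184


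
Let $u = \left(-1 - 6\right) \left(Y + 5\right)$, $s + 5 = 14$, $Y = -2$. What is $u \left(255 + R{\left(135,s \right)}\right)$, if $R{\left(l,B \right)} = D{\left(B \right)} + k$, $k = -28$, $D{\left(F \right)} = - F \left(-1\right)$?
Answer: $-4956$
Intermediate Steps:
$s = 9$ ($s = -5 + 14 = 9$)
$D{\left(F \right)} = F$
$R{\left(l,B \right)} = -28 + B$ ($R{\left(l,B \right)} = B - 28 = -28 + B$)
$u = -21$ ($u = \left(-1 - 6\right) \left(-2 + 5\right) = \left(-7\right) 3 = -21$)
$u \left(255 + R{\left(135,s \right)}\right) = - 21 \left(255 + \left(-28 + 9\right)\right) = - 21 \left(255 - 19\right) = \left(-21\right) 236 = -4956$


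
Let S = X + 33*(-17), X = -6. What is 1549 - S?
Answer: 2116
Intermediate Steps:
S = -567 (S = -6 + 33*(-17) = -6 - 561 = -567)
1549 - S = 1549 - 1*(-567) = 1549 + 567 = 2116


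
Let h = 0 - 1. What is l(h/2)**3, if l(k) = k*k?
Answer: 1/64 ≈ 0.015625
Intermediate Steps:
h = -1
l(k) = k**2
l(h/2)**3 = ((-1/2)**2)**3 = (1/4)**3 = 1/64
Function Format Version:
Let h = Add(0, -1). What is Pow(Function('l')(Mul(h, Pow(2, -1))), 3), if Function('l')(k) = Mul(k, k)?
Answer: Rational(1, 64) ≈ 0.015625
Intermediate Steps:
h = -1
Function('l')(k) = Pow(k, 2)
Pow(Function('l')(Mul(h, Pow(2, -1))), 3) = Pow(Pow(Mul(-1, Pow(2, -1)), 2), 3) = Pow(Pow(Mul(-1, Rational(1, 2)), 2), 3) = Pow(Pow(Rational(-1, 2), 2), 3) = Pow(Rational(1, 4), 3) = Rational(1, 64)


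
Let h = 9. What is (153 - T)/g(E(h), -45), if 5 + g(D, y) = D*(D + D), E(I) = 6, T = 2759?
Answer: -2606/67 ≈ -38.896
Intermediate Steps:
g(D, y) = -5 + 2*D**2 (g(D, y) = -5 + D*(D + D) = -5 + D*(2*D) = -5 + 2*D**2)
(153 - T)/g(E(h), -45) = (153 - 1*2759)/(-5 + 2*6**2) = (153 - 2759)/(-5 + 2*36) = -2606/(-5 + 72) = -2606/67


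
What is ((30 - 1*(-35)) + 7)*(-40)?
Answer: -2880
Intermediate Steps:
((30 - 1*(-35)) + 7)*(-40) = ((30 + 35) + 7)*(-40) = (65 + 7)*(-40) = 72*(-40) = -2880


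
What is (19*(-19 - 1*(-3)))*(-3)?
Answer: 912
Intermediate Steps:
(19*(-19 - 1*(-3)))*(-3) = (19*(-19 + 3))*(-3) = (19*(-16))*(-3) = -304*(-3) = 912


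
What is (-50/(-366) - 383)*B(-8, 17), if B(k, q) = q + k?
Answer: -210192/61 ≈ -3445.8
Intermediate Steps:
B(k, q) = k + q
(-50/(-366) - 383)*B(-8, 17) = (-50/(-366) - 383)*(-8 + 17) = (-50*(-1/366) - 383)*9 = (25/183 - 383)*9 = -70064/183*9 = -210192/61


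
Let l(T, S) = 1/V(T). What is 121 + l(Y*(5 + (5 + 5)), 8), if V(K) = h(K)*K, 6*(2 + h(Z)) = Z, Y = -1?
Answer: 16337/135 ≈ 121.01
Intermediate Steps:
h(Z) = -2 + Z/6
V(K) = K*(-2 + K/6) (V(K) = (-2 + K/6)*K = K*(-2 + K/6))
l(T, S) = 6/(T*(-12 + T)) (l(T, S) = 1/(T*(-12 + T)/6) = 6/(T*(-12 + T)))
121 + l(Y*(5 + (5 + 5)), 8) = 121 + 6/(((-(5 + (5 + 5))))*(-12 - (5 + (5 + 5)))) = 121 + 6/(((-(5 + 10)))*(-12 - (5 + 10))) = 121 + 6/(((-1*15))*(-12 - 1*15)) = 121 + 6/(-15*(-12 - 15)) = 121 + 6*(-1/15)/(-27) = 121 + 6*(-1/15)*(-1/27) = 121 + 2/135 = 16337/135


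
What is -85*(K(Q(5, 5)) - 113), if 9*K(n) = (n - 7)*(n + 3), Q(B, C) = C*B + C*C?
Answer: -107270/9 ≈ -11919.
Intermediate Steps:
Q(B, C) = C**2 + B*C (Q(B, C) = B*C + C**2 = C**2 + B*C)
K(n) = (-7 + n)*(3 + n)/9 (K(n) = ((n - 7)*(n + 3))/9 = ((-7 + n)*(3 + n))/9 = (-7 + n)*(3 + n)/9)
-85*(K(Q(5, 5)) - 113) = -85*((-7/3 - 20*(5 + 5)/9 + (5*(5 + 5))**2/9) - 113) = -85*((-7/3 - 20*10/9 + (5*10)**2/9) - 113) = -85*((-7/3 - 4/9*50 + (1/9)*50**2) - 113) = -85*((-7/3 - 200/9 + (1/9)*2500) - 113) = -85*((-7/3 - 200/9 + 2500/9) - 113) = -85*(2279/9 - 113) = -85*1262/9 = -107270/9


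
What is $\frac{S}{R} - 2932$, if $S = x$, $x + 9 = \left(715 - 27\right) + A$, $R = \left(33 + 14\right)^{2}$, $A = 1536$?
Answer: $- \frac{6474573}{2209} \approx -2931.0$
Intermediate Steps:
$R = 2209$ ($R = 47^{2} = 2209$)
$x = 2215$ ($x = -9 + \left(\left(715 - 27\right) + 1536\right) = -9 + \left(688 + 1536\right) = -9 + 2224 = 2215$)
$S = 2215$
$\frac{S}{R} - 2932 = \frac{2215}{2209} - 2932 = - \frac{6474573}{2209}$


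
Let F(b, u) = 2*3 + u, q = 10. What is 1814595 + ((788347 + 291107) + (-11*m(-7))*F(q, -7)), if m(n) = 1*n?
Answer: 2893972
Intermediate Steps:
F(b, u) = 6 + u
m(n) = n
1814595 + ((788347 + 291107) + (-11*m(-7))*F(q, -7)) = 1814595 + ((788347 + 291107) + (-11*(-7))*(6 - 7)) = 1814595 + (1079454 + 77*(-1)) = 1814595 + (1079454 - 77) = 1814595 + 1079377 = 2893972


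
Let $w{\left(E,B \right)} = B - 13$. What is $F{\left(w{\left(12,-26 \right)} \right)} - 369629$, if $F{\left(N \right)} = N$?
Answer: $-369668$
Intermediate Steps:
$w{\left(E,B \right)} = -13 + B$
$F{\left(w{\left(12,-26 \right)} \right)} - 369629 = \left(-13 - 26\right) - 369629 = -39 - 369629 = -369668$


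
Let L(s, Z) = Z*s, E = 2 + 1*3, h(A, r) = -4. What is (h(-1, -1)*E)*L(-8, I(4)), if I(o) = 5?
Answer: 800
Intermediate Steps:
E = 5 (E = 2 + 3 = 5)
(h(-1, -1)*E)*L(-8, I(4)) = (-4*5)*(5*(-8)) = -20*(-40) = 800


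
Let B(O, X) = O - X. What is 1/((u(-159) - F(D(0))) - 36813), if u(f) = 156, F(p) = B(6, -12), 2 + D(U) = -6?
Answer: -1/36675 ≈ -2.7267e-5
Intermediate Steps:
D(U) = -8 (D(U) = -2 - 6 = -8)
F(p) = 18 (F(p) = 6 - 1*(-12) = 6 + 12 = 18)
1/((u(-159) - F(D(0))) - 36813) = 1/((156 - 1*18) - 36813) = 1/((156 - 18) - 36813) = 1/(138 - 36813) = 1/(-36675) = -1/36675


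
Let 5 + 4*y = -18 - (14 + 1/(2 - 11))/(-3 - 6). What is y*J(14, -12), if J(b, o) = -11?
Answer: 9559/162 ≈ 59.006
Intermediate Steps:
y = -869/162 (y = -5/4 + (-18 - (14 + 1/(2 - 11))/(-3 - 6))/4 = -5/4 + (-18 - (14 + 1/(-9))/(-9))/4 = -5/4 + (-18 - (14 - ⅑)*(-1)/9)/4 = -5/4 + (-18 - 125*(-1)/(9*9))/4 = -5/4 + (-18 - 1*(-125/81))/4 = -5/4 + (-18 + 125/81)/4 = -5/4 + (¼)*(-1333/81) = -5/4 - 1333/324 = -869/162 ≈ -5.3642)
y*J(14, -12) = -869/162*(-11) = 9559/162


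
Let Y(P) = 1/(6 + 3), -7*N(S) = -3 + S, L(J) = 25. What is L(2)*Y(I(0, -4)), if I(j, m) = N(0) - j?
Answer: 25/9 ≈ 2.7778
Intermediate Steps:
N(S) = 3/7 - S/7 (N(S) = -(-3 + S)/7 = 3/7 - S/7)
I(j, m) = 3/7 - j (I(j, m) = (3/7 - 1/7*0) - j = (3/7 + 0) - j = 3/7 - j)
Y(P) = 1/9
L(2)*Y(I(0, -4)) = 25*(1/9) = 25/9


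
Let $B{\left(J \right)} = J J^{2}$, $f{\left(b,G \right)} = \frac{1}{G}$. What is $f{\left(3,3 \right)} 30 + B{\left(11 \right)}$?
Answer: $1341$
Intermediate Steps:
$B{\left(J \right)} = J^{3}$
$f{\left(3,3 \right)} 30 + B{\left(11 \right)} = \frac{1}{3} \cdot 30 + 11^{3} = \frac{1}{3} \cdot 30 + 1331 = 10 + 1331 = 1341$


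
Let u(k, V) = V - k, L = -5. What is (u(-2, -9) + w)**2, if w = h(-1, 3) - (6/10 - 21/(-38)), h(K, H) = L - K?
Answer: 5331481/36100 ≈ 147.69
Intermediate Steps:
h(K, H) = -5 - K
w = -979/190 (w = (-5 - 1*(-1)) - (6/10 - 21/(-38)) = (-5 + 1) - (6*(1/10) - 21*(-1/38)) = -4 - (3/5 + 21/38) = -4 - 1*219/190 = -4 - 219/190 = -979/190 ≈ -5.1526)
(u(-2, -9) + w)**2 = ((-9 - 1*(-2)) - 979/190)**2 = ((-9 + 2) - 979/190)**2 = (-7 - 979/190)**2 = (-2309/190)**2 = 5331481/36100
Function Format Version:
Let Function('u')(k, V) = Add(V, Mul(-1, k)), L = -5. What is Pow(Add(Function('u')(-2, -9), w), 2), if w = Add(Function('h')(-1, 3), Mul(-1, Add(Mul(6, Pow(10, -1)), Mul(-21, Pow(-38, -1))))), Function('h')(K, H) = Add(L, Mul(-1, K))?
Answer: Rational(5331481, 36100) ≈ 147.69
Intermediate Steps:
Function('h')(K, H) = Add(-5, Mul(-1, K))
w = Rational(-979, 190) (w = Add(Add(-5, Mul(-1, -1)), Mul(-1, Add(Mul(6, Pow(10, -1)), Mul(-21, Pow(-38, -1))))) = Add(Add(-5, 1), Mul(-1, Add(Mul(6, Rational(1, 10)), Mul(-21, Rational(-1, 38))))) = Add(-4, Mul(-1, Add(Rational(3, 5), Rational(21, 38)))) = Add(-4, Mul(-1, Rational(219, 190))) = Add(-4, Rational(-219, 190)) = Rational(-979, 190) ≈ -5.1526)
Pow(Add(Function('u')(-2, -9), w), 2) = Pow(Add(Add(-9, Mul(-1, -2)), Rational(-979, 190)), 2) = Pow(Add(Add(-9, 2), Rational(-979, 190)), 2) = Pow(Add(-7, Rational(-979, 190)), 2) = Pow(Rational(-2309, 190), 2) = Rational(5331481, 36100)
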